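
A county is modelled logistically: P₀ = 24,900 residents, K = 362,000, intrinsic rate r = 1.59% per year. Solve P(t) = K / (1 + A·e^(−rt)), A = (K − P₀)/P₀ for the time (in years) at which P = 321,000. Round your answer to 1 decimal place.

t ≈ 293.3 years

A = (362000 − 24900)/24900 = 13.53815
321000 = 362000/(1 + 13.53815·e^(−0.0159t)) → 1 + 13.53815·e^(−0.0159t) = 1.12773
e^(−0.0159t) = 0.009435 → t = ln(105.99383)/0.0159 = 4.66338/0.0159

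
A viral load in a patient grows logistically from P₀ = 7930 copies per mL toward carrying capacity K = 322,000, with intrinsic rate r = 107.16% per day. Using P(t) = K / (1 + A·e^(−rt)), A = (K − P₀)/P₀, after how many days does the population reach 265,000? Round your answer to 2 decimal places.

t ≈ 4.87 days

A = (322000 − 7930)/7930 = 39.6053
265000 = 322000/(1 + 39.6053·e^(−1.0716t)) → 1 + 39.6053·e^(−1.0716t) = 1.21509
e^(−1.0716t) = 0.005431 → t = ln(184.12989)/1.0716 = 5.21564/1.0716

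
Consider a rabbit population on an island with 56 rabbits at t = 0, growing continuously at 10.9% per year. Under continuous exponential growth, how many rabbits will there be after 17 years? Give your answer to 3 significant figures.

≈ 357 rabbits

P(17) = 56 · e^(0.109·17) = 56 · e^(1.853)
= 56 · 6.37893 ≈ 357.22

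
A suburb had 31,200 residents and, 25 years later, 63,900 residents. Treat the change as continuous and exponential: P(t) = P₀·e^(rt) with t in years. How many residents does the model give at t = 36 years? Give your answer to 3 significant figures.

≈ 87,600 residents

r = ln(63900/31200) / 25 ≈ 0.028676 per year
P(36) = 31200 · e^(0.028676·36) = 31200 · 2.80762 ≈ 87597.8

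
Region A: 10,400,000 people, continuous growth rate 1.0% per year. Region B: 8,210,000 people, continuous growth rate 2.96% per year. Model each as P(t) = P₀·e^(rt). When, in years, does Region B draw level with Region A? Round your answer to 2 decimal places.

10400000·e^(0.01t) = 8210000·e^(0.0296t)
10400000/8210000 = e^((0.0296 − 0.01)t) → ln(1.26675) = 0.0196·t
t = 0.23645 / 0.0196

t ≈ 12.06 years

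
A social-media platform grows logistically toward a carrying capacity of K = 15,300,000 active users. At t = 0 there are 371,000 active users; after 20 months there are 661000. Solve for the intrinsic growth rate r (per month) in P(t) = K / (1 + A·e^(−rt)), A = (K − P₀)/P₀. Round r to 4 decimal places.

r ≈ 0.0299 per month

A = (15300000 − 371000)/371000 = 40.23989
661000 = 15300000/(1 + 40.23989·e^(−r·20)) → e^(−20r) = (23.14675 − 1)/40.23989 = 0.550368
r = −ln(0.550368)/20 = 0.59717/20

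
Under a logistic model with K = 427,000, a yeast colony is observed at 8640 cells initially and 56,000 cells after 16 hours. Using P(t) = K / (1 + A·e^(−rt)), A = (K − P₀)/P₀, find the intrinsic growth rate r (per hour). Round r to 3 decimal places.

r ≈ 0.124 per hour

A = (427000 − 8640)/8640 = 48.4213
56000 = 427000/(1 + 48.4213·e^(−r·16)) → e^(−16r) = (7.625 − 1)/48.4213 = 0.13682
r = −ln(0.13682)/16 = 1.98909/16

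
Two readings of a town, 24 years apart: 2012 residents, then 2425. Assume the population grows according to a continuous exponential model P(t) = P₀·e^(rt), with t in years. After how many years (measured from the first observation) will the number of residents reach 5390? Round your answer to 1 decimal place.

t ≈ 126.7 years

r = ln(2425/2012) / 24 ≈ 0.007779 per year
t = ln(5390/2012) / r = 0.98542 / 0.007779 ≈ 126.672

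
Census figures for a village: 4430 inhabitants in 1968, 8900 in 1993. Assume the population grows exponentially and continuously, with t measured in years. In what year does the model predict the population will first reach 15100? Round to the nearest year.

year 2012

r = ln(8900/4430) / 25 = 0.69765/25 ≈ 0.027906 per year
t = ln(15100/4430) / r = 1.2263/0.027906 ≈ 43.94 years after 1968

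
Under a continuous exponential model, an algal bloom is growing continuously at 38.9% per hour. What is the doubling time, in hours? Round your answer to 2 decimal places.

doubling time = ln(2) / |r| = 0.69315 / 0.389

doubling time ≈ 1.78 hours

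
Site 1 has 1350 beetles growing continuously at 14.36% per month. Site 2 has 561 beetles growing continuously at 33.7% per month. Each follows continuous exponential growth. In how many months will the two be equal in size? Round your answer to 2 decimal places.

1350·e^(0.1436t) = 561·e^(0.337t)
1350/561 = e^((0.337 − 0.1436)t) → ln(2.40642) = 0.1934·t
t = 0.87814 / 0.1934

t ≈ 4.54 months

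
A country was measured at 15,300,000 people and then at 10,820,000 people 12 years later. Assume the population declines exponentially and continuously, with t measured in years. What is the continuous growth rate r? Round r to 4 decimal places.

10820000 = 15300000 · e^(r·12)
e^(12r) = 10820000/15300000 = 0.70719
r = ln(0.70719) / 12 = -0.34646 / 12

r ≈ -0.0289 per year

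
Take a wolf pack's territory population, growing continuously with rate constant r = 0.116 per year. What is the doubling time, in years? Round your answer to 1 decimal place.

doubling time ≈ 6.0 years

doubling time = ln(2) / |r| = 0.69315 / 0.116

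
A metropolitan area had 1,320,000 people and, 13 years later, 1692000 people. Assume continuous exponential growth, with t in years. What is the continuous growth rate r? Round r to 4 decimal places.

r ≈ 0.0191 per year

1692000 = 1320000 · e^(r·13)
e^(13r) = 1692000/1320000 = 1.28182
r = ln(1.28182) / 13 = 0.24828 / 13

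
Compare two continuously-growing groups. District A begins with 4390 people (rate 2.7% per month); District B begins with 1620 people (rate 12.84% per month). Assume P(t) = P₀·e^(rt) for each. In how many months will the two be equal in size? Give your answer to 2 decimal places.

t ≈ 9.83 months

4390·e^(0.027t) = 1620·e^(0.1284t)
4390/1620 = e^((0.1284 − 0.027)t) → ln(2.70988) = 0.1014·t
t = 0.9969 / 0.1014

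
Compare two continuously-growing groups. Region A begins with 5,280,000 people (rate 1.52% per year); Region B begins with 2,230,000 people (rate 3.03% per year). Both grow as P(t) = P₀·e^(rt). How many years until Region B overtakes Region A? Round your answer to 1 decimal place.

t ≈ 57.1 years

5280000·e^(0.0152t) = 2230000·e^(0.0303t)
5280000/2230000 = e^((0.0303 − 0.0152)t) → ln(2.36771) = 0.0151·t
t = 0.86192 / 0.0151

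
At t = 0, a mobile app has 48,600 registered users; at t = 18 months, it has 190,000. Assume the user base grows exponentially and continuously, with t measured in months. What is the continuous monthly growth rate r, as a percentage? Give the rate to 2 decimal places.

190000 = 48600 · e^(r·18)
e^(18r) = 190000/48600 = 3.90947
r = ln(3.90947) / 18 = 1.3634 / 18

r ≈ 7.57% per month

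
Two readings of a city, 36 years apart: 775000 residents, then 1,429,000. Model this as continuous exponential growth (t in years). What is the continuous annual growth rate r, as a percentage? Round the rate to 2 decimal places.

1429000 = 775000 · e^(r·36)
e^(36r) = 1429000/775000 = 1.84387
r = ln(1.84387) / 36 = 0.61187 / 36

r ≈ 1.70% per year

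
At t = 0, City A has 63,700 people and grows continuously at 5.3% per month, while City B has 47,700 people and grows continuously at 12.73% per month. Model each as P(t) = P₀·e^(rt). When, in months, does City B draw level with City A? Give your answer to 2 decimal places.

t ≈ 3.89 months

63700·e^(0.053t) = 47700·e^(0.1273t)
63700/47700 = e^((0.1273 − 0.053)t) → ln(1.33543) = 0.0743·t
t = 0.28925 / 0.0743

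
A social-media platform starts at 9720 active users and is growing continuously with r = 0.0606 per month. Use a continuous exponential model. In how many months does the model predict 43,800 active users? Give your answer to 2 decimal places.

43800 = 9720 · e^(0.0606·t)
t = ln(43800/9720) / 0.0606 = ln(4.50617) / 0.0606 = 1.50545 / 0.0606

t ≈ 24.84 months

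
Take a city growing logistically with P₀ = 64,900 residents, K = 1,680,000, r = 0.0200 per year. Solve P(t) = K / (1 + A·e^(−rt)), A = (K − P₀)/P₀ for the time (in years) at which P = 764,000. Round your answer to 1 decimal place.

A = (1680000 − 64900)/64900 = 24.88598
764000 = 1680000/(1 + 24.88598·e^(−0.02t)) → 1 + 24.88598·e^(−0.02t) = 2.19895
e^(−0.02t) = 0.048178 → t = ln(20.75643)/0.02 = 3.03286/0.02

t ≈ 151.6 years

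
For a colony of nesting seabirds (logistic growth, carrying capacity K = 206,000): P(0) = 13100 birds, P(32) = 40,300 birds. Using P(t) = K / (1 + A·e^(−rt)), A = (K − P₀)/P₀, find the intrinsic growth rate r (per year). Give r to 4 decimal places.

r ≈ 0.0399 per year

A = (206000 − 13100)/13100 = 14.72519
40300 = 206000/(1 + 14.72519·e^(−r·32)) → e^(−32r) = (5.11166 − 1)/14.72519 = 0.279226
r = −ln(0.279226)/32 = 1.27573/32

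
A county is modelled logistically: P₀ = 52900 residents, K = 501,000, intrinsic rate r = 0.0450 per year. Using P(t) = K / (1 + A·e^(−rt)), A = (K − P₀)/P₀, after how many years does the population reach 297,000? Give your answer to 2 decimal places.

t ≈ 55.83 years

A = (501000 − 52900)/52900 = 8.4707
297000 = 501000/(1 + 8.4707·e^(−0.045t)) → 1 + 8.4707·e^(−0.045t) = 1.68687
e^(−0.045t) = 0.081088 → t = ln(12.33234)/0.045 = 2.51223/0.045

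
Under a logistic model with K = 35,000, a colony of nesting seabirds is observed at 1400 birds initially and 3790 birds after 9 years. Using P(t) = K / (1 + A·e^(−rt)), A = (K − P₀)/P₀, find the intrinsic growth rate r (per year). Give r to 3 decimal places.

r ≈ 0.119 per year

A = (35000 − 1400)/1400 = 24
3790 = 35000/(1 + 24·e^(−r·9)) → e^(−9r) = (9.23483 − 1)/24 = 0.343118
r = −ln(0.343118)/9 = 1.06968/9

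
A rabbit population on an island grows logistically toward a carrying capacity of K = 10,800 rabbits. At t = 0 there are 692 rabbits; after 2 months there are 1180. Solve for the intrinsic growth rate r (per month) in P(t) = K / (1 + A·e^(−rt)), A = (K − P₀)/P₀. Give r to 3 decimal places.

A = (10800 − 692)/692 = 14.60694
1180 = 10800/(1 + 14.60694·e^(−r·2)) → e^(−2r) = (9.15254 − 1)/14.60694 = 0.558128
r = −ln(0.558128)/2 = 0.58317/2

r ≈ 0.292 per month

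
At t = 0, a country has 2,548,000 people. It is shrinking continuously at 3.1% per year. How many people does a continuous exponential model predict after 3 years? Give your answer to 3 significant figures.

P(3) = 2548000 · e^(-0.031·3) = 2548000 · e^(-0.093)
= 2548000 · 0.91119 ≈ 2321721.04

≈ 2,320,000 people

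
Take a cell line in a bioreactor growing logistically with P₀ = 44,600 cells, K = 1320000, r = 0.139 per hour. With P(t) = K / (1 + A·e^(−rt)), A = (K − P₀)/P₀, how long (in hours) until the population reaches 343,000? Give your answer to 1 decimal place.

t ≈ 16.6 hours

A = (1320000 − 44600)/44600 = 28.59641
343000 = 1320000/(1 + 28.59641·e^(−0.139t)) → 1 + 28.59641·e^(−0.139t) = 3.8484
e^(−0.139t) = 0.099607 → t = ln(10.03948)/0.139 = 2.30653/0.139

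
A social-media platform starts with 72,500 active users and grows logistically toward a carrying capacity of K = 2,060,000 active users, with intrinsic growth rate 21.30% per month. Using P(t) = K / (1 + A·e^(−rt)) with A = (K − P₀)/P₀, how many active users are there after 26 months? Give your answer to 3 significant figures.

A = (2060000 − 72500)/72500 = 27.41379
P(26) = 2060000 / (1 + 27.41379·e^(−0.213·26)) = 2060000 / (1 + 27.41379·0.003934)
= 2060000 / 1.10786 ≈ 1859446.61

≈ 1,860,000 active users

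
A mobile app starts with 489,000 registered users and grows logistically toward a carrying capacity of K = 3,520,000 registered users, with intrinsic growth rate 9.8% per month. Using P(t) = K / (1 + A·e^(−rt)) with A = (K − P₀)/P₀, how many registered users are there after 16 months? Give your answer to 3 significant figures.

A = (3520000 − 489000)/489000 = 6.19836
P(16) = 3520000 / (1 + 6.19836·e^(−0.098·16)) = 3520000 / (1 + 6.19836·0.208462)
= 3520000 / 2.29212 ≈ 1535695.25

≈ 1,540,000 registered users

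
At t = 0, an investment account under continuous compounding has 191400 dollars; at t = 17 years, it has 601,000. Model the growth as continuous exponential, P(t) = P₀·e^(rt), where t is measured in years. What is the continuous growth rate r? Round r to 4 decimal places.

601000 = 191400 · e^(r·17)
e^(17r) = 601000/191400 = 3.14002
r = ln(3.14002) / 17 = 1.14423 / 17

r ≈ 0.0673 per year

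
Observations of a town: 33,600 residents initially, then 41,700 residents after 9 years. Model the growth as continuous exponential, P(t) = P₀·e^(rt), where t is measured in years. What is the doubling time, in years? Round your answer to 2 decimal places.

doubling time ≈ 28.88 years

r = ln(41700/33600) / 9 = ln(1.24107) / 9 ≈ 0.023997 per year
doubling time = ln 2 / |r| = 0.69315 / 0.023997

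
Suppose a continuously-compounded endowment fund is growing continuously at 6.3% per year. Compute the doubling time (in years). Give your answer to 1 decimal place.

doubling time ≈ 11.0 years

doubling time = ln(2) / |r| = 0.69315 / 0.063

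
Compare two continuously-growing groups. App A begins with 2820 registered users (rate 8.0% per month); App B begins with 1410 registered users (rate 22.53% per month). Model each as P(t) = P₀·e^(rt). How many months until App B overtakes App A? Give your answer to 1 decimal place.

2820·e^(0.08t) = 1410·e^(0.2253t)
2820/1410 = e^((0.2253 − 0.08)t) → ln(2) = 0.1453·t
t = 0.69315 / 0.1453

t ≈ 4.8 months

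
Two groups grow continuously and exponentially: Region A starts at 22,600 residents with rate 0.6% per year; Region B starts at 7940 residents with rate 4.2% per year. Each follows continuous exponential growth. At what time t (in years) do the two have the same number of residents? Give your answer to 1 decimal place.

t ≈ 29.1 years

22600·e^(0.006t) = 7940·e^(0.042t)
22600/7940 = e^((0.042 − 0.006)t) → ln(2.84635) = 0.036·t
t = 1.04604 / 0.036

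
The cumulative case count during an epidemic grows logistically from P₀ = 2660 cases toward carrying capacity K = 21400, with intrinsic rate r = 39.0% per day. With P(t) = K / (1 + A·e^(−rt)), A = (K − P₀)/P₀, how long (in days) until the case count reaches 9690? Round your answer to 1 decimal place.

t ≈ 4.5 days

A = (21400 − 2660)/2660 = 7.04511
9690 = 21400/(1 + 7.04511·e^(−0.39t)) → 1 + 7.04511·e^(−0.39t) = 2.20846
e^(−0.39t) = 0.171532 → t = ln(5.82982)/0.39 = 1.76299/0.39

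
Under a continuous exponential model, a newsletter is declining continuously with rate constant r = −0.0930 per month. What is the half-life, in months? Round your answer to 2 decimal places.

half-life = ln(2) / |r| = 0.69315 / 0.093

half-life ≈ 7.45 months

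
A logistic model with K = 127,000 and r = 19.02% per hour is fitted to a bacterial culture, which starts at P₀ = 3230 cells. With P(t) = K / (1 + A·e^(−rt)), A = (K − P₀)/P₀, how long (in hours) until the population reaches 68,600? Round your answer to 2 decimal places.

A = (127000 − 3230)/3230 = 38.31889
68600 = 127000/(1 + 38.31889·e^(−0.1902t)) → 1 + 38.31889·e^(−0.1902t) = 1.85131
e^(−0.1902t) = 0.022217 → t = ln(45.01157)/0.1902 = 3.80692/0.1902

t ≈ 20.02 hours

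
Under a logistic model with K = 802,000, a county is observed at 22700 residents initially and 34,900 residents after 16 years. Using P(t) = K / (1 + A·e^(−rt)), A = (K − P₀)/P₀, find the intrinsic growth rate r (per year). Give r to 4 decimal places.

r ≈ 0.0279 per year

A = (802000 − 22700)/22700 = 34.3304
34900 = 802000/(1 + 34.3304·e^(−r·16)) → e^(−16r) = (22.97994 − 1)/34.3304 = 0.640247
r = −ln(0.640247)/16 = 0.4459/16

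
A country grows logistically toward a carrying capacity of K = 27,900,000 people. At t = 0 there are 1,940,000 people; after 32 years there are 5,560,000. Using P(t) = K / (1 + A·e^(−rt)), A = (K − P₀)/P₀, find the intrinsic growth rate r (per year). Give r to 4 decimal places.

r ≈ 0.0376 per year

A = (27900000 − 1940000)/1940000 = 13.38144
5560000 = 27900000/(1 + 13.38144·e^(−r·32)) → e^(−32r) = (5.01799 − 1)/13.38144 = 0.300265
r = −ln(0.300265)/32 = 1.20309/32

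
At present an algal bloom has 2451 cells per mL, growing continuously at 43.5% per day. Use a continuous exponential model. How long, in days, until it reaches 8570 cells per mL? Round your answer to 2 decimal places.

8570 = 2451 · e^(0.435·t)
t = ln(8570/2451) / 0.435 = ln(3.49653) / 0.435 = 1.25177 / 0.435

t ≈ 2.88 days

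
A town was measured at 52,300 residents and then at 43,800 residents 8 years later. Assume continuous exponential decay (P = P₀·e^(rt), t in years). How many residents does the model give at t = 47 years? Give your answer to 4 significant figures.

≈ 18,450 residents

r = ln(43800/52300) / 8 ≈ -0.02217 per year
P(47) = 52300 · e^(-0.02217·47) = 52300 · 0.35275 ≈ 18448.65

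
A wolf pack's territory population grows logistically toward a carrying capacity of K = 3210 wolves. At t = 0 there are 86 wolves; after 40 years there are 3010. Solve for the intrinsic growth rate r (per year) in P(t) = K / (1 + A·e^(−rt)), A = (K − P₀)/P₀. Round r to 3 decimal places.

r ≈ 0.158 per year

A = (3210 − 86)/86 = 36.32558
3010 = 3210/(1 + 36.32558·e^(−r·40)) → e^(−40r) = (1.06645 − 1)/36.32558 = 0.001829
r = −ln(0.001829)/40 = 6.3039/40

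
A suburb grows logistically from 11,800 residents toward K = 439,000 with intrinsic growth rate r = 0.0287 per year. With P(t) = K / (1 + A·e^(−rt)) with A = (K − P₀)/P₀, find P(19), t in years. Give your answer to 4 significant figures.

A = (439000 − 11800)/11800 = 36.20339
P(19) = 439000 / (1 + 36.20339·e^(−0.0287·19)) = 439000 / (1 + 36.20339·0.579668)
= 439000 / 21.98594 ≈ 19967.31

≈ 19,970 residents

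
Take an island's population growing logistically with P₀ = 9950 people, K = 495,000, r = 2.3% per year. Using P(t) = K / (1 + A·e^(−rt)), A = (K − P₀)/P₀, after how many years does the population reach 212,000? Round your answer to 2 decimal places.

t ≈ 156.43 years

A = (495000 − 9950)/9950 = 48.74874
212000 = 495000/(1 + 48.74874·e^(−0.023t)) → 1 + 48.74874·e^(−0.023t) = 2.33491
e^(−0.023t) = 0.027383 → t = ln(36.51849)/0.023 = 3.59782/0.023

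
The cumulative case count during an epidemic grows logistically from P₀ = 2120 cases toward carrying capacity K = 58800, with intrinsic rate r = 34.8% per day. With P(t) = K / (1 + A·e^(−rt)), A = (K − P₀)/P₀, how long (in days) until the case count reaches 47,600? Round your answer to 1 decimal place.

A = (58800 − 2120)/2120 = 26.73585
47600 = 58800/(1 + 26.73585·e^(−0.348t)) → 1 + 26.73585·e^(−0.348t) = 1.23529
e^(−0.348t) = 0.008801 → t = ln(113.62736)/0.348 = 4.73292/0.348

t ≈ 13.6 days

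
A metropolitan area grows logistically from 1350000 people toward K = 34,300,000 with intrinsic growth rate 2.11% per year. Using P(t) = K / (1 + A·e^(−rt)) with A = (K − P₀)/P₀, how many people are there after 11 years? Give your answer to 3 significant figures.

≈ 1,690,000 people

A = (34300000 − 1350000)/1350000 = 24.40741
P(11) = 34300000 / (1 + 24.40741·e^(−0.0211·11)) = 34300000 / (1 + 24.40741·0.792867)
= 34300000 / 20.35182 ≈ 1685352.64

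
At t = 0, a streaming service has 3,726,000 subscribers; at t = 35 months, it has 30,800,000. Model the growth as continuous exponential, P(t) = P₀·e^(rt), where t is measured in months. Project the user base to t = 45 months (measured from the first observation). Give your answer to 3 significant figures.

r = ln(30800000/3726000) / 35 ≈ 0.060348 per month
P(45) = 3726000 · e^(0.060348·45) = 3726000 · 15.11457 ≈ 56316891.89

≈ 56,300,000 subscribers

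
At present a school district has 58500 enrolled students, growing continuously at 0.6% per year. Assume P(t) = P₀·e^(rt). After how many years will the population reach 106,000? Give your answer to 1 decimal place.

t ≈ 99.1 years

106000 = 58500 · e^(0.006·t)
t = ln(106000/58500) / 0.006 = ln(1.81197) / 0.006 = 0.59441 / 0.006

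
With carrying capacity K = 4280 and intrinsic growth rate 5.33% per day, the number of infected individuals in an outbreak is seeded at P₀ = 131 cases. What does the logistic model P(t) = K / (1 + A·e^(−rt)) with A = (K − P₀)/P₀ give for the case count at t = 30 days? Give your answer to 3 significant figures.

A = (4280 − 131)/131 = 31.67176
P(30) = 4280 / (1 + 31.67176·e^(−0.0533·30)) = 4280 / (1 + 31.67176·0.202099)
= 4280 / 7.40081 ≈ 578.31

≈ 578 cases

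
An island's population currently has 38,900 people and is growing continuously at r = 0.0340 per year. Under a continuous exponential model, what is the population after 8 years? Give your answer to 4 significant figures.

P(8) = 38900 · e^(0.034·8) = 38900 · e^(0.272)
= 38900 · 1.31259 ≈ 51059.63

≈ 51,060 people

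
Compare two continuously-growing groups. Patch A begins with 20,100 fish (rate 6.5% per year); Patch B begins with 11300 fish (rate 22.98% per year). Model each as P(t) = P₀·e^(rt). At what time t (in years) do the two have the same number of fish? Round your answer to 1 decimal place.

t ≈ 3.5 years

20100·e^(0.065t) = 11300·e^(0.2298t)
20100/11300 = e^((0.2298 − 0.065)t) → ln(1.77876) = 0.1648·t
t = 0.57592 / 0.1648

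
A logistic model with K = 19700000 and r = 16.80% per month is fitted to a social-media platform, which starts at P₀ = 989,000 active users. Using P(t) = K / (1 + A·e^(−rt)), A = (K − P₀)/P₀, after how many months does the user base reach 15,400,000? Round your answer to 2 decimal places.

A = (19700000 − 989000)/989000 = 18.91911
15400000 = 19700000/(1 + 18.91911·e^(−0.168t)) → 1 + 18.91911·e^(−0.168t) = 1.27922
e^(−0.168t) = 0.014759 → t = ln(67.75681)/0.168 = 4.21593/0.168

t ≈ 25.09 months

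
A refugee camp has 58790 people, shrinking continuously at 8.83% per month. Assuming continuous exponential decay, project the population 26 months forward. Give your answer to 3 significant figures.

P(26) = 58790 · e^(-0.0883·26) = 58790 · e^(-2.2958)
= 58790 · 0.10068 ≈ 5919.03

≈ 5,920 people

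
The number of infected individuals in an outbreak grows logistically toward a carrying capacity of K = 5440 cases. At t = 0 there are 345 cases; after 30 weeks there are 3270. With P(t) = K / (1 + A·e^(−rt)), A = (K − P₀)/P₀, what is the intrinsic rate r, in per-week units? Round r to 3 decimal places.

r ≈ 0.103 per week

A = (5440 − 345)/345 = 14.76812
3270 = 5440/(1 + 14.76812·e^(−r·30)) → e^(−30r) = (1.66361 − 1)/14.76812 = 0.044935
r = −ln(0.044935)/30 = 3.10253/30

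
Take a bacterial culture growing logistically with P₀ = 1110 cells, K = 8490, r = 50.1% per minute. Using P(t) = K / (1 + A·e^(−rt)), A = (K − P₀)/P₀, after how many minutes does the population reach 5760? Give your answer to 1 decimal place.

A = (8490 − 1110)/1110 = 6.64865
5760 = 8490/(1 + 6.64865·e^(−0.501t)) → 1 + 6.64865·e^(−0.501t) = 1.47396
e^(−0.501t) = 0.071286 → t = ln(14.02792)/0.501 = 2.64105/0.501

t ≈ 5.3 minutes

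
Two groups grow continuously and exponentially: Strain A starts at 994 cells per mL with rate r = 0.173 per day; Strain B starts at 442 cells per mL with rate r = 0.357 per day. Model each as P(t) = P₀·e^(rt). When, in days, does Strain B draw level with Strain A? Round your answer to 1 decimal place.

994·e^(0.173t) = 442·e^(0.357t)
994/442 = e^((0.357 − 0.173)t) → ln(2.24887) = 0.184·t
t = 0.81043 / 0.184

t ≈ 4.4 days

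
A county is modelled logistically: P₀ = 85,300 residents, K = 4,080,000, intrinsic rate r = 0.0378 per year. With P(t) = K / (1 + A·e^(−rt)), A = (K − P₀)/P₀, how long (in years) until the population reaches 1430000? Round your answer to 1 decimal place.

A = (4080000 − 85300)/85300 = 46.83118
1430000 = 4080000/(1 + 46.83118·e^(−0.0378t)) → 1 + 46.83118·e^(−0.0378t) = 2.85315
e^(−0.0378t) = 0.039571 → t = ln(25.27117)/0.0378 = 3.22966/0.0378

t ≈ 85.4 years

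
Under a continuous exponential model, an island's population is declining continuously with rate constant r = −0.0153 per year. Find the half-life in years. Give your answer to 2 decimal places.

half-life ≈ 45.30 years

half-life = ln(2) / |r| = 0.69315 / 0.0153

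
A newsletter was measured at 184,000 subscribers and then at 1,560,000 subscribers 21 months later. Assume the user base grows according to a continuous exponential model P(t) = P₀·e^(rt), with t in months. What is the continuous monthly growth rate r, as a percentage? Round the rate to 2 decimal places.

1560000 = 184000 · e^(r·21)
e^(21r) = 1560000/184000 = 8.47826
r = ln(8.47826) / 21 = 2.13751 / 21

r ≈ 10.18% per month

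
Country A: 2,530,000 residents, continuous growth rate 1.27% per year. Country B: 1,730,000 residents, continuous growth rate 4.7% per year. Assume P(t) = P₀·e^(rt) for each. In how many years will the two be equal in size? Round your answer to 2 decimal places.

2530000·e^(0.0127t) = 1730000·e^(0.047t)
2530000/1730000 = e^((0.047 − 0.0127)t) → ln(1.46243) = 0.0343·t
t = 0.3801 / 0.0343

t ≈ 11.08 years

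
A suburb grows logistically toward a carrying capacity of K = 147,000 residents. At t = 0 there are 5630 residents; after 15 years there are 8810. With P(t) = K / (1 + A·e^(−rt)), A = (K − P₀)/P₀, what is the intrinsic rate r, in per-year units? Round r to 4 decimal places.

r ≈ 0.0314 per year

A = (147000 − 5630)/5630 = 25.11012
8810 = 147000/(1 + 25.11012·e^(−r·15)) → e^(−15r) = (16.68558 − 1)/25.11012 = 0.624672
r = −ln(0.624672)/15 = 0.47053/15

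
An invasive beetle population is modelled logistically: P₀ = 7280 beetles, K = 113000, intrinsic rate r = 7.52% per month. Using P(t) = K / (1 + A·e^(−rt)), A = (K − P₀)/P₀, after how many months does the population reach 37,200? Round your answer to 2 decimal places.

A = (113000 − 7280)/7280 = 14.52198
37200 = 113000/(1 + 14.52198·e^(−0.0752t)) → 1 + 14.52198·e^(−0.0752t) = 3.03763
e^(−0.0752t) = 0.140314 → t = ln(7.12688)/0.0752 = 1.96387/0.0752

t ≈ 26.12 months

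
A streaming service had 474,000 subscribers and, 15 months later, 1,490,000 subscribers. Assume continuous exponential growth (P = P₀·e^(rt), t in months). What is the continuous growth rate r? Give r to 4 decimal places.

1490000 = 474000 · e^(r·15)
e^(15r) = 1490000/474000 = 3.14346
r = ln(3.14346) / 15 = 1.14532 / 15

r ≈ 0.0764 per month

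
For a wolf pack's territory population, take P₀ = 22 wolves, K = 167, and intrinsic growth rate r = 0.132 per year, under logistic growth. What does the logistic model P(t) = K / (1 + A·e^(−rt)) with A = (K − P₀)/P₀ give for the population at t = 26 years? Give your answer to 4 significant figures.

≈ 137.7 wolves

A = (167 − 22)/22 = 6.59091
P(26) = 167 / (1 + 6.59091·e^(−0.132·26)) = 167 / (1 + 6.59091·0.032322)
= 167 / 1.21303 ≈ 137.67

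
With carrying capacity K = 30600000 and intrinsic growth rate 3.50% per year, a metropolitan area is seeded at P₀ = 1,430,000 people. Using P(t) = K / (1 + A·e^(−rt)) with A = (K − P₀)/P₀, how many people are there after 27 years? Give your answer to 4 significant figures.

≈ 3,427,000 people

A = (30600000 − 1430000)/1430000 = 20.3986
P(27) = 30600000 / (1 + 20.3986·e^(−0.035·27)) = 30600000 / (1 + 20.3986·0.38868)
= 30600000 / 8.92852 ≈ 3427219.88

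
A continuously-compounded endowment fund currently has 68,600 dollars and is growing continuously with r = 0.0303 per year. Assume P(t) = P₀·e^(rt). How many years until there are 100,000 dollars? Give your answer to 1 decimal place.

100000 = 68600 · e^(0.0303·t)
t = ln(100000/68600) / 0.0303 = ln(1.45773) / 0.0303 = 0.37688 / 0.0303

t ≈ 12.4 years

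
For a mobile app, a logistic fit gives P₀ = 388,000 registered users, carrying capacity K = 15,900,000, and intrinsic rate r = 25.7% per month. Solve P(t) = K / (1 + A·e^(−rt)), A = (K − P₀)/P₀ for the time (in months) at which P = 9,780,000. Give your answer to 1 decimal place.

t ≈ 16.2 months

A = (15900000 − 388000)/388000 = 39.97938
9780000 = 15900000/(1 + 39.97938·e^(−0.257t)) → 1 + 39.97938·e^(−0.257t) = 1.62577
e^(−0.257t) = 0.015652 → t = ln(63.88862)/0.257 = 4.15714/0.257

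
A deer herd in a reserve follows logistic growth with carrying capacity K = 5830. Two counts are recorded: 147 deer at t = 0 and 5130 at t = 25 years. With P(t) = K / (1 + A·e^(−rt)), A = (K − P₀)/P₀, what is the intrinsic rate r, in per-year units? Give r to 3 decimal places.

A = (5830 − 147)/147 = 38.65986
5130 = 5830/(1 + 38.65986·e^(−r·25)) → e^(−25r) = (1.13645 − 1)/38.65986 = 0.00353
r = −ln(0.00353)/25 = 5.64658/25

r ≈ 0.226 per year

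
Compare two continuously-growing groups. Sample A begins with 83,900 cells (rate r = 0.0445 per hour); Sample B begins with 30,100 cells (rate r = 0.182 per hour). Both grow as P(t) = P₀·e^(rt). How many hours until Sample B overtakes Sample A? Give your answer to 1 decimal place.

83900·e^(0.0445t) = 30100·e^(0.182t)
83900/30100 = e^((0.182 − 0.0445)t) → ln(2.78738) = 0.1375·t
t = 1.0251 / 0.1375

t ≈ 7.5 hours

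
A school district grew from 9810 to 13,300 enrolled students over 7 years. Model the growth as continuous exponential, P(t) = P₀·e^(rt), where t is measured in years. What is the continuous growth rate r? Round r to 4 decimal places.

r ≈ 0.0435 per year

13300 = 9810 · e^(r·7)
e^(7r) = 13300/9810 = 1.35576
r = ln(1.35576) / 7 = 0.30436 / 7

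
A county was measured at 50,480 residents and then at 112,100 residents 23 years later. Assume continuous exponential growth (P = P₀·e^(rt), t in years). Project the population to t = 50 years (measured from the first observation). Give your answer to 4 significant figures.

≈ 286,000 residents

r = ln(112100/50480) / 23 ≈ 0.034688 per year
P(50) = 50480 · e^(0.034688·50) = 50480 · 5.66541 ≈ 285989.68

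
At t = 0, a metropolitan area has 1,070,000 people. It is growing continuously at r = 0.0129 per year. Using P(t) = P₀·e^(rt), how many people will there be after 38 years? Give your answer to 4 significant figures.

≈ 1,747,000 people

P(38) = 1070000 · e^(0.0129·38) = 1070000 · e^(0.4902)
= 1070000 · 1.63264 ≈ 1746927.71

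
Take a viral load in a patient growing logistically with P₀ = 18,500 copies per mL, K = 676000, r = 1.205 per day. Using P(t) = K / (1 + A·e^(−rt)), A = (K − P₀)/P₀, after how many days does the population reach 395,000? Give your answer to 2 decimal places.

A = (676000 − 18500)/18500 = 35.54054
395000 = 676000/(1 + 35.54054·e^(−1.205t)) → 1 + 35.54054·e^(−1.205t) = 1.71139
e^(−1.205t) = 0.020016 → t = ln(49.95912)/1.205 = 3.91121/1.205

t ≈ 3.25 days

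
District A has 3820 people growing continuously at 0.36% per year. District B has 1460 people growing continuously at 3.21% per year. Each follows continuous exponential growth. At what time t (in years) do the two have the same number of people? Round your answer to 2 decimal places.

t ≈ 33.75 years

3820·e^(0.0036t) = 1460·e^(0.0321t)
3820/1460 = e^((0.0321 − 0.0036)t) → ln(2.61644) = 0.0285·t
t = 0.96181 / 0.0285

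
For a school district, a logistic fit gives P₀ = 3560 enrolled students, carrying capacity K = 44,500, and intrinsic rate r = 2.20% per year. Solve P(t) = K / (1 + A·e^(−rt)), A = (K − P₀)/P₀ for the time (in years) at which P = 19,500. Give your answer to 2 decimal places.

A = (44500 − 3560)/3560 = 11.5
19500 = 44500/(1 + 11.5·e^(−0.022t)) → 1 + 11.5·e^(−0.022t) = 2.28205
e^(−0.022t) = 0.111483 → t = ln(8.97)/0.022 = 2.19389/0.022

t ≈ 99.72 years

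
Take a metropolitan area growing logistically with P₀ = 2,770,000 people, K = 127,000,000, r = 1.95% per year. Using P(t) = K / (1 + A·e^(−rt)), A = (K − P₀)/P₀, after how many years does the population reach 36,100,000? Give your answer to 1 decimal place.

t ≈ 147.7 years

A = (127000000 − 2770000)/2770000 = 44.84838
36100000 = 127000000/(1 + 44.84838·e^(−0.0195t)) → 1 + 44.84838·e^(−0.0195t) = 3.51801
e^(−0.0195t) = 0.056145 → t = ln(17.81107)/0.0195 = 2.87982/0.0195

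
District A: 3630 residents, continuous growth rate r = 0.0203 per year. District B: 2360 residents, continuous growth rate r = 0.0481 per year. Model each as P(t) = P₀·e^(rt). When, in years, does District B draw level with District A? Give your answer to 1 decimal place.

3630·e^(0.0203t) = 2360·e^(0.0481t)
3630/2360 = e^((0.0481 − 0.0203)t) → ln(1.53814) = 0.0278·t
t = 0.43057 / 0.0278

t ≈ 15.5 years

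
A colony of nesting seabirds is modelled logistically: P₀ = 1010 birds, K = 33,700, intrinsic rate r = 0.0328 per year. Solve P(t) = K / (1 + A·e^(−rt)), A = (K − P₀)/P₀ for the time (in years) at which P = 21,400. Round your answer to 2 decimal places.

t ≈ 122.89 years

A = (33700 − 1010)/1010 = 32.36634
21400 = 33700/(1 + 32.36634·e^(−0.0328t)) → 1 + 32.36634·e^(−0.0328t) = 1.57477
e^(−0.0328t) = 0.017758 → t = ln(56.31216)/0.0328 = 4.03091/0.0328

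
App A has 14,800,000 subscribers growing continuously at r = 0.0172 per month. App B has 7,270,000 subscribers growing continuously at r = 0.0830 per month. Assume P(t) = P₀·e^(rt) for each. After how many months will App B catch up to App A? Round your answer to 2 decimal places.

14800000·e^(0.0172t) = 7270000·e^(0.083t)
14800000/7270000 = e^((0.083 − 0.0172)t) → ln(2.03576) = 0.0658·t
t = 0.71087 / 0.0658

t ≈ 10.80 months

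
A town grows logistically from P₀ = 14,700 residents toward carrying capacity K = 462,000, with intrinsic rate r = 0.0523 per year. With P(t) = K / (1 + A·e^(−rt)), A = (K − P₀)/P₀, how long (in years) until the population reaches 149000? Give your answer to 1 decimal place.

A = (462000 − 14700)/14700 = 30.42857
149000 = 462000/(1 + 30.42857·e^(−0.0523t)) → 1 + 30.42857·e^(−0.0523t) = 3.10067
e^(−0.0523t) = 0.069036 → t = ln(14.48517)/0.0523 = 2.67313/0.0523

t ≈ 51.1 years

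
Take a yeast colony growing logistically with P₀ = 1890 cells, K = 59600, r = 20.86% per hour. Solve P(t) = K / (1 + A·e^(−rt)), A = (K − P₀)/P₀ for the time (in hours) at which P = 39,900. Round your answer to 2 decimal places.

t ≈ 19.77 hours

A = (59600 − 1890)/1890 = 30.53439
39900 = 59600/(1 + 30.53439·e^(−0.2086t)) → 1 + 30.53439·e^(−0.2086t) = 1.49373
e^(−0.2086t) = 0.01617 → t = ln(61.84377)/0.2086 = 4.12461/0.2086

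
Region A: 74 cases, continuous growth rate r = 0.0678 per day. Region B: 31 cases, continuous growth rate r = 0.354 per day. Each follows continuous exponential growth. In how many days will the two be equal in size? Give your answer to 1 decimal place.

t ≈ 3.0 days

74·e^(0.0678t) = 31·e^(0.354t)
74/31 = e^((0.354 − 0.0678)t) → ln(2.3871) = 0.2862·t
t = 0.87008 / 0.2862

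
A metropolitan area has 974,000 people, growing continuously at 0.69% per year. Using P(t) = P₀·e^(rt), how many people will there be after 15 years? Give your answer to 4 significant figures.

≈ 1,080,000 people

P(15) = 974000 · e^(0.0069·15) = 974000 · e^(0.1035)
= 974000 · 1.10905 ≈ 1080210.6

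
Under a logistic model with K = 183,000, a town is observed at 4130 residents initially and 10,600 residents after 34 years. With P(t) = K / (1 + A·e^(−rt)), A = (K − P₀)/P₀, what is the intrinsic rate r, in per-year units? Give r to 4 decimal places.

r ≈ 0.0288 per year

A = (183000 − 4130)/4130 = 43.30993
10600 = 183000/(1 + 43.30993·e^(−r·34)) → e^(−34r) = (17.26415 − 1)/43.30993 = 0.375529
r = −ln(0.375529)/34 = 0.97942/34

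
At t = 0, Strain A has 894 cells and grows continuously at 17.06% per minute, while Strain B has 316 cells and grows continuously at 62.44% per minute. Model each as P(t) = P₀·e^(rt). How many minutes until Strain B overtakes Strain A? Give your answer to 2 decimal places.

894·e^(0.1706t) = 316·e^(0.6244t)
894/316 = e^((0.6244 − 0.1706)t) → ln(2.82911) = 0.4538·t
t = 1.03996 / 0.4538

t ≈ 2.29 minutes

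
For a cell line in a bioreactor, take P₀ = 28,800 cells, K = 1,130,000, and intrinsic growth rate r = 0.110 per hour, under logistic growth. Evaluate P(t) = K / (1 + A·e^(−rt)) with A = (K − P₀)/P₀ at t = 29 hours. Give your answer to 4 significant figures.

A = (1130000 − 28800)/28800 = 38.23611
P(29) = 1130000 / (1 + 38.23611·e^(−0.11·29)) = 1130000 / (1 + 38.23611·0.041172)
= 1130000 / 2.57425 ≈ 438962.42

≈ 439,000 cells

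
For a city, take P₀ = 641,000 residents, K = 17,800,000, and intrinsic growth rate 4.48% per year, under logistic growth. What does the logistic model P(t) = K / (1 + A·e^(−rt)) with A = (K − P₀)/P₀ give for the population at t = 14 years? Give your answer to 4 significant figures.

≈ 1,164,000 residents

A = (17800000 − 641000)/641000 = 26.76911
P(14) = 17800000 / (1 + 26.76911·e^(−0.0448·14)) = 17800000 / (1 + 26.76911·0.534085)
= 17800000 / 15.29698 ≈ 1163628.04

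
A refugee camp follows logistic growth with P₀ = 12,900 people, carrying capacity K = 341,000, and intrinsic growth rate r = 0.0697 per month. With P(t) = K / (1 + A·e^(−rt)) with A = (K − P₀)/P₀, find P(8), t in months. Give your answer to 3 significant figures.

≈ 21,900 people

A = (341000 − 12900)/12900 = 25.43411
P(8) = 341000 / (1 + 25.43411·e^(−0.0697·8)) = 341000 / (1 + 25.43411·0.572582)
= 341000 / 15.5631 ≈ 21910.8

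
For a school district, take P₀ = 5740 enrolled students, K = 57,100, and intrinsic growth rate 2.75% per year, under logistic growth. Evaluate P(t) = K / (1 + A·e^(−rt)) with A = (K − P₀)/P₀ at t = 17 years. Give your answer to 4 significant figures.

A = (57100 − 5740)/5740 = 8.94774
P(17) = 57100 / (1 + 8.94774·e^(−0.0275·17)) = 57100 / (1 + 8.94774·0.626567)
= 57100 / 6.60635 ≈ 8643.2

≈ 8,643 enrolled students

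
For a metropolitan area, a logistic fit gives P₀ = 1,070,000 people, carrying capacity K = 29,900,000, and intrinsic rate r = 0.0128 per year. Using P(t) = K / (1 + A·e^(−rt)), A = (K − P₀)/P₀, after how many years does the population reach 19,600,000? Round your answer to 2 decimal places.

t ≈ 307.59 years

A = (29900000 − 1070000)/1070000 = 26.94393
19600000 = 29900000/(1 + 26.94393·e^(−0.0128t)) → 1 + 26.94393·e^(−0.0128t) = 1.52551
e^(−0.0128t) = 0.019504 → t = ln(51.27194)/0.0128 = 3.93714/0.0128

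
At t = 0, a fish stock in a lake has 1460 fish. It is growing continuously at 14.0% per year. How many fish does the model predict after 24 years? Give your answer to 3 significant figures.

P(24) = 1460 · e^(0.14·24) = 1460 · e^(3.36)
= 1460 · 28.78919 ≈ 42032.22

≈ 42,000 fish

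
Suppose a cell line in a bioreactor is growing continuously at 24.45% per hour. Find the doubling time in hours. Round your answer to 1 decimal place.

doubling time ≈ 2.8 hours

doubling time = ln(2) / |r| = 0.69315 / 0.2445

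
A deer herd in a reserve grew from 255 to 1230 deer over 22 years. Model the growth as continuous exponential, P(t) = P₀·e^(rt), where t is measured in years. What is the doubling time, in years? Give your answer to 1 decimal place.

doubling time ≈ 9.7 years

r = ln(1230/255) / 22 = ln(4.82353) / 22 ≈ 0.071523 per year
doubling time = ln 2 / |r| = 0.69315 / 0.071523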